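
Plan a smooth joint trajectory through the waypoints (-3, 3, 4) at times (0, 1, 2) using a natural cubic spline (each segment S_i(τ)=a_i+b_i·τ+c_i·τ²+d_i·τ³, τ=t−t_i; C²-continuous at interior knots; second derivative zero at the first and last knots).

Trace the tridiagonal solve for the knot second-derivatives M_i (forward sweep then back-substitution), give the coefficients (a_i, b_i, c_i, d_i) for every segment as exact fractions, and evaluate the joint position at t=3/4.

Δ: Δ0=6, Δ1=1
row 1: diag=4, rhs=-30; c'=1/4, d'=-15/2
back: M1=-15/2
M: M0=0, M1=-15/2, M2=0
seg 0: a=-3, c=M0/2=0, d=(M1−M0)/(6·1)=-5/4, b=Δ0−h0·(2M0+M1)/6=29/4
seg 1: a=3, c=M1/2=-15/4, d=(M2−M1)/(6·1)=5/4, b=Δ1−h1·(2M1+M2)/6=7/2
t_q=3/4 → seg 0, τ=3/4; S=-3+29/4·τ+0·τ²+-5/4·τ³=489/256

  seg 0: a=-3 b=29/4 c=0 d=-5/4
  seg 1: a=3 b=7/2 c=-15/4 d=5/4
S(3/4) = 489/256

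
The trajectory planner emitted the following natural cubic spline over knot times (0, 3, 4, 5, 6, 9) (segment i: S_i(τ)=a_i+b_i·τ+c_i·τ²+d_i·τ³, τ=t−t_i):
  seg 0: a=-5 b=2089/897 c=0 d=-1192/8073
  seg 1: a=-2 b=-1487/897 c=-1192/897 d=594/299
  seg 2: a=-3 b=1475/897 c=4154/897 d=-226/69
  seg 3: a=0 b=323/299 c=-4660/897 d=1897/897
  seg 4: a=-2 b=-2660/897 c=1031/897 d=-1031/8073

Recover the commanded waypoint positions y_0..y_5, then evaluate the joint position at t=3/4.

y_0=-5 y_1=-2 y_2=-3 y_3=0 y_4=-2 y_5=-4
S(3/4) = -7931/2392

y_0 = S_0(0) = a_0 = -5
y_1 = S_1(0) = a_1 = -2
y_2 = S_2(0) = a_2 = -3
y_3 = S_3(0) = a_3 = 0
y_4 = S_4(0) = a_4 = -2
y_5 = S_4(3) = -4
t_q=3/4 is in segment 0 (τ=3/4); S_0(τ)=-7931/2392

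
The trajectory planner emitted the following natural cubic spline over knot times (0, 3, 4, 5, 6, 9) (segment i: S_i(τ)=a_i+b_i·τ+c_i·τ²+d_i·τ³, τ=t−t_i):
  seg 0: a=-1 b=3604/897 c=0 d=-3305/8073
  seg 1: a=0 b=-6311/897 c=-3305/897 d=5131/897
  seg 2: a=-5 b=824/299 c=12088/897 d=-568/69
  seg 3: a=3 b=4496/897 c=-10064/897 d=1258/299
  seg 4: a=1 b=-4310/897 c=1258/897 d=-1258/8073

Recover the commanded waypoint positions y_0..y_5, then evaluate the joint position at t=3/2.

y_0 = S_0(0) = a_0 = -1
y_1 = S_1(0) = a_1 = 0
y_2 = S_2(0) = a_2 = -5
y_3 = S_3(0) = a_3 = 3
y_4 = S_4(0) = a_4 = 1
y_5 = S_4(3) = -5
t_q=3/2 is in segment 0 (τ=3/2); S_0(τ)=8719/2392

y_0=-1 y_1=0 y_2=-5 y_3=3 y_4=1 y_5=-5
S(3/2) = 8719/2392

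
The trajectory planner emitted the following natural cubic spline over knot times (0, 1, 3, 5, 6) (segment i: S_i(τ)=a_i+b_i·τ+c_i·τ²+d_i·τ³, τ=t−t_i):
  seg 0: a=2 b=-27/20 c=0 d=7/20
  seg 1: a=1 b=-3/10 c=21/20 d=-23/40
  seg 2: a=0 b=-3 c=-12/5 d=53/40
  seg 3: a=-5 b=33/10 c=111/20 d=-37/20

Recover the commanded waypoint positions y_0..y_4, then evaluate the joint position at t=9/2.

y_0 = S_0(0) = a_0 = 2
y_1 = S_1(0) = a_1 = 1
y_2 = S_2(0) = a_2 = 0
y_3 = S_3(0) = a_3 = -5
y_4 = S_3(1) = 2
t_q=9/2 is in segment 2 (τ=3/2); S_2(τ)=-1737/320

y_0=2 y_1=1 y_2=0 y_3=-5 y_4=2
S(9/2) = -1737/320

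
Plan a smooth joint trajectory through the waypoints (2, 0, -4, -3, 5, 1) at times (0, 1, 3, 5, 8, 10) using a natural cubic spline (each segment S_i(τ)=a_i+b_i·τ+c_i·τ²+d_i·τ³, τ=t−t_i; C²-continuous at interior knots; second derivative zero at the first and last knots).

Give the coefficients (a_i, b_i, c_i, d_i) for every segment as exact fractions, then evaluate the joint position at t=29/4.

Δ: Δ0=-2, Δ1=-2, Δ2=1/2, Δ3=8/3, Δ4=-2
row 1: diag=6, rhs=0; c'=1/3, d'=0
row 2: denom=8−2·1/3=22/3; d'=(15−2·0)/(22/3)=45/22
row 3: denom=10−2·3/11=104/11; d'=(13−2·45/22)/(104/11)=49/52
row 4: denom=10−3·33/104=941/104; d'=(-28−3·49/52)/(941/104)=-3206/941
back: M4=-3206/941
back: M3=49/52−33/104·-3206/941=1904/941
back: M2=45/22−3/11·1904/941=2811/1882
back: M1=0−1/3·2811/1882=-937/1882
M: M0=0, M1=-937/1882, M2=2811/1882, M3=1904/941, M4=-3206/941, M5=0
seg 0: a=2, c=M0/2=0, d=(M1−M0)/(6·1)=-937/11292, b=Δ0−h0·(2M0+M1)/6=-21647/11292
seg 1: a=0, c=M1/2=-937/3764, d=(M2−M1)/(6·2)=937/5646, b=Δ1−h1·(2M1+M2)/6=-12229/5646
seg 2: a=-4, c=M2/2=2811/3764, d=(M3−M2)/(6·2)=997/22584, b=Δ2−h2·(2M2+M3)/6=-6607/5646
seg 3: a=-3, c=M3/2=952/941, d=(M4−M3)/(6·3)=-2555/8469, b=Δ3−h3·(2M3+M4)/6=6625/2823
seg 4: a=5, c=M4/2=-1603/941, d=(M5−M4)/(6·2)=1603/5646, b=Δ4−h4·(2M4+M5)/6=766/2823
t_q=29/4 → seg 3, τ=9/4; S=-3+6625/2823·τ+952/941·τ²+-2555/8469·τ³=238821/60224

  seg 0: a=2 b=-21647/11292 c=0 d=-937/11292
  seg 1: a=0 b=-12229/5646 c=-937/3764 d=937/5646
  seg 2: a=-4 b=-6607/5646 c=2811/3764 d=997/22584
  seg 3: a=-3 b=6625/2823 c=952/941 d=-2555/8469
  seg 4: a=5 b=766/2823 c=-1603/941 d=1603/5646
S(29/4) = 238821/60224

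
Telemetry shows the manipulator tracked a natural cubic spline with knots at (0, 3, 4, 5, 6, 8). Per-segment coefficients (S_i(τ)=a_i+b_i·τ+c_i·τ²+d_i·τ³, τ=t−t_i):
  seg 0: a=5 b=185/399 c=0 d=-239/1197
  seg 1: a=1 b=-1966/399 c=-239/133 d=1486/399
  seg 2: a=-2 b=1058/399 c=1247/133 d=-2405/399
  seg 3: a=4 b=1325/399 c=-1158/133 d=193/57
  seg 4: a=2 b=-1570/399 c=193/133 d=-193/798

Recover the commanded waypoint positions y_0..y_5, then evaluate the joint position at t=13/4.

y_0=5 y_1=1 y_2=-2 y_3=4 y_4=2 y_5=-2
S(13/4) = -1217/4256

y_0 = S_0(0) = a_0 = 5
y_1 = S_1(0) = a_1 = 1
y_2 = S_2(0) = a_2 = -2
y_3 = S_3(0) = a_3 = 4
y_4 = S_4(0) = a_4 = 2
y_5 = S_4(2) = -2
t_q=13/4 is in segment 1 (τ=1/4); S_1(τ)=-1217/4256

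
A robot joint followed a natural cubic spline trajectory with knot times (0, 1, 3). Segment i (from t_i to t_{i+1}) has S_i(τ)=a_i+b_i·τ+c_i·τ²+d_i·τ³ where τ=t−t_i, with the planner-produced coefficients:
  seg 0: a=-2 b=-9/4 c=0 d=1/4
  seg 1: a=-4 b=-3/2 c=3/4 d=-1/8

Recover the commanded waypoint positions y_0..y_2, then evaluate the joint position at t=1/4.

y_0=-2 y_1=-4 y_2=-5
S(1/4) = -655/256

y_0 = S_0(0) = a_0 = -2
y_1 = S_1(0) = a_1 = -4
y_2 = S_1(2) = -5
t_q=1/4 is in segment 0 (τ=1/4); S_0(τ)=-655/256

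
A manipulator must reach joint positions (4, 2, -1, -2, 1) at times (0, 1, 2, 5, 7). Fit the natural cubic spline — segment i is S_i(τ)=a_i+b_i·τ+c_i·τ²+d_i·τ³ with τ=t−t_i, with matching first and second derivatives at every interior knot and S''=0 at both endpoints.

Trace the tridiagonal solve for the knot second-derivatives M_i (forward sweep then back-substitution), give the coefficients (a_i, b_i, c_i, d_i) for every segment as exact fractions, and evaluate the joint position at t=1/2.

  seg 0: a=4 b=-2735/1644 c=0 d=-553/1644
  seg 1: a=2 b=-2197/822 c=-553/548 d=1121/1644
  seg 2: a=-1 b=-4349/1644 c=142/137 d=-437/4932
  seg 3: a=-2 b=971/822 c=131/548 d=-131/3288
S(1/2) = 13705/4384

Δ: Δ0=-2, Δ1=-3, Δ2=-1/3, Δ3=3/2
row 1: diag=4, rhs=-6; c'=1/4, d'=-3/2
row 2: denom=8−1·1/4=31/4; d'=(16−1·-3/2)/(31/4)=70/31
row 3: denom=10−3·12/31=274/31; d'=(11−3·70/31)/(274/31)=131/274
back: M3=131/274
back: M2=70/31−12/31·131/274=284/137
back: M1=-3/2−1/4·284/137=-553/274
M: M0=0, M1=-553/274, M2=284/137, M3=131/274, M4=0
seg 0: a=4, c=M0/2=0, d=(M1−M0)/(6·1)=-553/1644, b=Δ0−h0·(2M0+M1)/6=-2735/1644
seg 1: a=2, c=M1/2=-553/548, d=(M2−M1)/(6·1)=1121/1644, b=Δ1−h1·(2M1+M2)/6=-2197/822
seg 2: a=-1, c=M2/2=142/137, d=(M3−M2)/(6·3)=-437/4932, b=Δ2−h2·(2M2+M3)/6=-4349/1644
seg 3: a=-2, c=M3/2=131/548, d=(M4−M3)/(6·2)=-131/3288, b=Δ3−h3·(2M3+M4)/6=971/822
t_q=1/2 → seg 0, τ=1/2; S=4+-2735/1644·τ+0·τ²+-553/1644·τ³=13705/4384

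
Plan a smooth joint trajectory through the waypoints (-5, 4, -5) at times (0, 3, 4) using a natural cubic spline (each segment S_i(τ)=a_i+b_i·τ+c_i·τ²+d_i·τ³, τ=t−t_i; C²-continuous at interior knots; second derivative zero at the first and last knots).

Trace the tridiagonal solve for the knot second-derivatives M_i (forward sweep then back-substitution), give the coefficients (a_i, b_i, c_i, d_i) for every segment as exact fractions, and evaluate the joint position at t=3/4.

  seg 0: a=-5 b=15/2 c=0 d=-1/2
  seg 1: a=4 b=-6 c=-9/2 d=3/2
S(3/4) = 53/128

Δ: Δ0=3, Δ1=-9
row 1: diag=8, rhs=-72; c'=1/8, d'=-9
back: M1=-9
M: M0=0, M1=-9, M2=0
seg 0: a=-5, c=M0/2=0, d=(M1−M0)/(6·3)=-1/2, b=Δ0−h0·(2M0+M1)/6=15/2
seg 1: a=4, c=M1/2=-9/2, d=(M2−M1)/(6·1)=3/2, b=Δ1−h1·(2M1+M2)/6=-6
t_q=3/4 → seg 0, τ=3/4; S=-5+15/2·τ+0·τ²+-1/2·τ³=53/128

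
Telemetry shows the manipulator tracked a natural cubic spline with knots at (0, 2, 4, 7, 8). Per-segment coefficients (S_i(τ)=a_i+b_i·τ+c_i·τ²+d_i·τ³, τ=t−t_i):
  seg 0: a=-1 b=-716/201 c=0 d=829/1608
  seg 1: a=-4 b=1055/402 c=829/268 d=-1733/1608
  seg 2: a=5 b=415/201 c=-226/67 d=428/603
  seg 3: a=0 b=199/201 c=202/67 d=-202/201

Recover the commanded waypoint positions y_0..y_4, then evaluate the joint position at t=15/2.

y_0 = S_0(0) = a_0 = -1
y_1 = S_1(0) = a_1 = -4
y_2 = S_2(0) = a_2 = 5
y_3 = S_3(0) = a_3 = 0
y_4 = S_3(1) = 3
t_q=15/2 is in segment 3 (τ=1/2); S_3(τ)=301/268

y_0=-1 y_1=-4 y_2=5 y_3=0 y_4=3
S(15/2) = 301/268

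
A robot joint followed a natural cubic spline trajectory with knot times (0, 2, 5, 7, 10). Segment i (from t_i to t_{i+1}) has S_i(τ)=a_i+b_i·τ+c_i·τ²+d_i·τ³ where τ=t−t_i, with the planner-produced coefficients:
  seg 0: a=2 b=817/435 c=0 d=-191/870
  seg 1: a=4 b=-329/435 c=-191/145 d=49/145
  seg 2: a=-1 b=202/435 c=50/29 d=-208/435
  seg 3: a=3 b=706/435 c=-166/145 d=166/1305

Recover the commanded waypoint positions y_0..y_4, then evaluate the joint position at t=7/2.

y_0=2 y_1=4 y_2=-1 y_3=3 y_4=1
S(7/2) = 1209/1160

y_0 = S_0(0) = a_0 = 2
y_1 = S_1(0) = a_1 = 4
y_2 = S_2(0) = a_2 = -1
y_3 = S_3(0) = a_3 = 3
y_4 = S_3(3) = 1
t_q=7/2 is in segment 1 (τ=3/2); S_1(τ)=1209/1160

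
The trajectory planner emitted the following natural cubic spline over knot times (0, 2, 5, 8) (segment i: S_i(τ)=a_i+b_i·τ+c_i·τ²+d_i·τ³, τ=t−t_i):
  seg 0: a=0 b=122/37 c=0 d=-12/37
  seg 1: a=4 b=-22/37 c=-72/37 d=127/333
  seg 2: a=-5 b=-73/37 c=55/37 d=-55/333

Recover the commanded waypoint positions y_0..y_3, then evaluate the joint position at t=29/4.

y_0 = S_0(0) = a_0 = 0
y_1 = S_1(0) = a_1 = 4
y_2 = S_2(0) = a_2 = -5
y_3 = S_2(3) = -2
t_q=29/4 is in segment 2 (τ=9/4); S_2(τ)=-8987/2368

y_0=0 y_1=4 y_2=-5 y_3=-2
S(29/4) = -8987/2368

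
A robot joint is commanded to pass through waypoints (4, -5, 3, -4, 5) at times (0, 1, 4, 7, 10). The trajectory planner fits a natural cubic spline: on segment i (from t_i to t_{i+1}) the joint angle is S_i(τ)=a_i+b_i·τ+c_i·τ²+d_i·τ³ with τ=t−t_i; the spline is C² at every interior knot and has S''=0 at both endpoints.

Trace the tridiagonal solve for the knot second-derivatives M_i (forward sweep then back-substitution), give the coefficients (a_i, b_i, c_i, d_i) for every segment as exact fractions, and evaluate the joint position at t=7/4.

Δ: Δ0=-9, Δ1=8/3, Δ2=-7/3, Δ3=3
row 1: diag=8, rhs=70; c'=3/8, d'=35/4
row 2: denom=12−3·3/8=87/8; d'=(-30−3·35/4)/(87/8)=-150/29
row 3: denom=12−3·8/29=324/29; d'=(32−3·-150/29)/(324/29)=689/162
back: M3=689/162
back: M2=-150/29−8/29·689/162=-514/81
back: M1=35/4−3/8·-514/81=601/54
M: M0=0, M1=601/54, M2=-514/81, M3=689/162, M4=0
seg 0: a=4, c=M0/2=0, d=(M1−M0)/(6·1)=601/324, b=Δ0−h0·(2M0+M1)/6=-3517/324
seg 1: a=-5, c=M1/2=601/108, d=(M2−M1)/(6·3)=-2831/2916, b=Δ1−h1·(2M1+M2)/6=-857/162
seg 2: a=3, c=M2/2=-257/81, d=(M3−M2)/(6·3)=1717/2916, b=Δ2−h2·(2M2+M3)/6=611/324
seg 3: a=-4, c=M3/2=689/324, d=(M4−M3)/(6·3)=-689/2916, b=Δ3−h3·(2M3+M4)/6=-203/162
t_q=7/4 → seg 1, τ=3/4; S=-5+-857/162·τ+601/108·τ²+-2831/2916·τ³=-14393/2304

  seg 0: a=4 b=-3517/324 c=0 d=601/324
  seg 1: a=-5 b=-857/162 c=601/108 d=-2831/2916
  seg 2: a=3 b=611/324 c=-257/81 d=1717/2916
  seg 3: a=-4 b=-203/162 c=689/324 d=-689/2916
S(7/4) = -14393/2304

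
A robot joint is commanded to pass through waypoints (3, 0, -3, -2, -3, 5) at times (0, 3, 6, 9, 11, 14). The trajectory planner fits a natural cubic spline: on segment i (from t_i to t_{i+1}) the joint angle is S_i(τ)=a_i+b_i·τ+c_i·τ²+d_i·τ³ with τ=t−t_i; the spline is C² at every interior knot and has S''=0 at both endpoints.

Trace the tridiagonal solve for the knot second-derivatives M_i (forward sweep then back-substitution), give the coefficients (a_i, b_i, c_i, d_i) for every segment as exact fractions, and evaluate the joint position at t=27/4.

  seg 0: a=3 b=-287/330 c=0 d=-43/2970
  seg 1: a=0 b=-208/165 c=-43/330 d=43/594
  seg 2: a=-3 b=-29/330 c=86/165 d=-377/2970
  seg 3: a=-2 b=-64/165 c=-41/66 d=373/1320
  seg 4: a=-3 b=57/110 c=709/660 d=-709/5940
S(27/4) = -19897/7040

Δ: Δ0=-1, Δ1=-1, Δ2=1/3, Δ3=-1/2, Δ4=8/3
row 1: diag=12, rhs=0; c'=1/4, d'=0
row 2: denom=12−3·1/4=45/4; d'=(8−3·0)/(45/4)=32/45
row 3: denom=10−3·4/15=46/5; d'=(-5−3·32/45)/(46/5)=-107/138
row 4: denom=10−2·5/23=220/23; d'=(19−2·-107/138)/(220/23)=709/330
back: M4=709/330
back: M3=-107/138−5/23·709/330=-41/33
back: M2=32/45−4/15·-41/33=172/165
back: M1=0−1/4·172/165=-43/165
M: M0=0, M1=-43/165, M2=172/165, M3=-41/33, M4=709/330, M5=0
seg 0: a=3, c=M0/2=0, d=(M1−M0)/(6·3)=-43/2970, b=Δ0−h0·(2M0+M1)/6=-287/330
seg 1: a=0, c=M1/2=-43/330, d=(M2−M1)/(6·3)=43/594, b=Δ1−h1·(2M1+M2)/6=-208/165
seg 2: a=-3, c=M2/2=86/165, d=(M3−M2)/(6·3)=-377/2970, b=Δ2−h2·(2M2+M3)/6=-29/330
seg 3: a=-2, c=M3/2=-41/66, d=(M4−M3)/(6·2)=373/1320, b=Δ3−h3·(2M3+M4)/6=-64/165
seg 4: a=-3, c=M4/2=709/660, d=(M5−M4)/(6·3)=-709/5940, b=Δ4−h4·(2M4+M5)/6=57/110
t_q=27/4 → seg 2, τ=3/4; S=-3+-29/330·τ+86/165·τ²+-377/2970·τ³=-19897/7040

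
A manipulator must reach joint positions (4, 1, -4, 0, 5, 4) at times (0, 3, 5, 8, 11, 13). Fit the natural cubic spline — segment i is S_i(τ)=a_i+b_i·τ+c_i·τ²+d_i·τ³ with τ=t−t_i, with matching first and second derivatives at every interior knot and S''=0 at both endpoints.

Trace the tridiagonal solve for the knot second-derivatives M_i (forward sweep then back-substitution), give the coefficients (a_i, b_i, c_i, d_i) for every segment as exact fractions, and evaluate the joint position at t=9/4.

  seg 0: a=4 b=-155/542 c=0 d=-43/542
  seg 1: a=1 b=-658/271 c=-387/542 d=735/2168
  seg 2: a=-4 b=-659/542 c=1431/1084 d=-4589/29268
  seg 3: a=0 b=2679/1084 c=-74/813 d=-1729/29268
  seg 4: a=5 b=179/542 c=-675/1084 d=225/2168
S(9/4) = 85085/34688

Δ: Δ0=-1, Δ1=-5/2, Δ2=4/3, Δ3=5/3, Δ4=-1/2
row 1: diag=10, rhs=-9; c'=1/5, d'=-9/10
row 2: denom=10−2·1/5=48/5; d'=(23−2·-9/10)/(48/5)=31/12
row 3: denom=12−3·5/16=177/16; d'=(2−3·31/12)/(177/16)=-92/177
row 4: denom=10−3·16/59=542/59; d'=(-13−3·-92/177)/(542/59)=-675/542
back: M4=-675/542
back: M3=-92/177−16/59·-675/542=-148/813
back: M2=31/12−5/16·-148/813=1431/542
back: M1=-9/10−1/5·1431/542=-387/271
M: M0=0, M1=-387/271, M2=1431/542, M3=-148/813, M4=-675/542, M5=0
seg 0: a=4, c=M0/2=0, d=(M1−M0)/(6·3)=-43/542, b=Δ0−h0·(2M0+M1)/6=-155/542
seg 1: a=1, c=M1/2=-387/542, d=(M2−M1)/(6·2)=735/2168, b=Δ1−h1·(2M1+M2)/6=-658/271
seg 2: a=-4, c=M2/2=1431/1084, d=(M3−M2)/(6·3)=-4589/29268, b=Δ2−h2·(2M2+M3)/6=-659/542
seg 3: a=0, c=M3/2=-74/813, d=(M4−M3)/(6·3)=-1729/29268, b=Δ3−h3·(2M3+M4)/6=2679/1084
seg 4: a=5, c=M4/2=-675/1084, d=(M5−M4)/(6·2)=225/2168, b=Δ4−h4·(2M4+M5)/6=179/542
t_q=9/4 → seg 0, τ=9/4; S=4+-155/542·τ+0·τ²+-43/542·τ³=85085/34688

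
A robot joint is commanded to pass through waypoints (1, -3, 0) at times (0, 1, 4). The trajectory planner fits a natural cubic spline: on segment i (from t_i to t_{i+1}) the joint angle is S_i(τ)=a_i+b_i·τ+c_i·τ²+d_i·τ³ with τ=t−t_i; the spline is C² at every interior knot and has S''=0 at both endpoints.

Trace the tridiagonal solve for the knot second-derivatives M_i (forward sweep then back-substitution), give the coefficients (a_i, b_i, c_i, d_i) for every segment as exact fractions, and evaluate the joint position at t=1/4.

Δ: Δ0=-4, Δ1=1
row 1: diag=8, rhs=30; c'=3/8, d'=15/4
back: M1=15/4
M: M0=0, M1=15/4, M2=0
seg 0: a=1, c=M0/2=0, d=(M1−M0)/(6·1)=5/8, b=Δ0−h0·(2M0+M1)/6=-37/8
seg 1: a=-3, c=M1/2=15/8, d=(M2−M1)/(6·3)=-5/24, b=Δ1−h1·(2M1+M2)/6=-11/4
t_q=1/4 → seg 0, τ=1/4; S=1+-37/8·τ+0·τ²+5/8·τ³=-75/512

  seg 0: a=1 b=-37/8 c=0 d=5/8
  seg 1: a=-3 b=-11/4 c=15/8 d=-5/24
S(1/4) = -75/512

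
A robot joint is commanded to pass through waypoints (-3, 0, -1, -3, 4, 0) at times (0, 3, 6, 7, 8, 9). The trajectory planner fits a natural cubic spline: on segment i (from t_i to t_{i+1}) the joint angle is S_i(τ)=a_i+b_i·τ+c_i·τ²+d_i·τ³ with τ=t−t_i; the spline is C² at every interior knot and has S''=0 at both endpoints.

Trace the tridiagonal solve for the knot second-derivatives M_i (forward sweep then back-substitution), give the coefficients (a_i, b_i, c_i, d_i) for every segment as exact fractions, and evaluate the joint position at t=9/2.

  seg 0: a=-3 b=1073/1257 c=0 d=184/11313
  seg 1: a=0 b=1625/1257 c=184/1257 d=-2596/11313
  seg 2: a=-1 b=-5059/1257 c=-804/419 d=4957/1257
  seg 3: a=-3 b=4988/1257 c=4153/419 d=-8648/1257
  seg 4: a=4 b=3962/1257 c=-4495/419 d=4495/1257
S(9/2) = 626/419

Δ: Δ0=1, Δ1=-1/3, Δ2=-2, Δ3=7, Δ4=-4
row 1: diag=12, rhs=-8; c'=1/4, d'=-2/3
row 2: denom=8−3·1/4=29/4; d'=(-10−3·-2/3)/(29/4)=-32/29
row 3: denom=4−1·4/29=112/29; d'=(54−1·-32/29)/(112/29)=799/56
row 4: denom=4−1·29/112=419/112; d'=(-66−1·799/56)/(419/112)=-8990/419
back: M4=-8990/419
back: M3=799/56−29/112·-8990/419=8306/419
back: M2=-32/29−4/29·8306/419=-1608/419
back: M1=-2/3−1/4·-1608/419=368/1257
M: M0=0, M1=368/1257, M2=-1608/419, M3=8306/419, M4=-8990/419, M5=0
seg 0: a=-3, c=M0/2=0, d=(M1−M0)/(6·3)=184/11313, b=Δ0−h0·(2M0+M1)/6=1073/1257
seg 1: a=0, c=M1/2=184/1257, d=(M2−M1)/(6·3)=-2596/11313, b=Δ1−h1·(2M1+M2)/6=1625/1257
seg 2: a=-1, c=M2/2=-804/419, d=(M3−M2)/(6·1)=4957/1257, b=Δ2−h2·(2M2+M3)/6=-5059/1257
seg 3: a=-3, c=M3/2=4153/419, d=(M4−M3)/(6·1)=-8648/1257, b=Δ3−h3·(2M3+M4)/6=4988/1257
seg 4: a=4, c=M4/2=-4495/419, d=(M5−M4)/(6·1)=4495/1257, b=Δ4−h4·(2M4+M5)/6=3962/1257
t_q=9/2 → seg 1, τ=3/2; S=0+1625/1257·τ+184/1257·τ²+-2596/11313·τ³=626/419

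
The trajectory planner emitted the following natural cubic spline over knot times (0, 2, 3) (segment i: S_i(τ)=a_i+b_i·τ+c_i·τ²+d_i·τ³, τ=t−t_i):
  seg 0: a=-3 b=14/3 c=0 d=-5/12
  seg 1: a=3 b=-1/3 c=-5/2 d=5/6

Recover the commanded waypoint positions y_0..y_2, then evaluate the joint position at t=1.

y_0 = S_0(0) = a_0 = -3
y_1 = S_1(0) = a_1 = 3
y_2 = S_1(1) = 1
t_q=1 is in segment 0 (τ=1); S_0(τ)=5/4

y_0=-3 y_1=3 y_2=1
S(1) = 5/4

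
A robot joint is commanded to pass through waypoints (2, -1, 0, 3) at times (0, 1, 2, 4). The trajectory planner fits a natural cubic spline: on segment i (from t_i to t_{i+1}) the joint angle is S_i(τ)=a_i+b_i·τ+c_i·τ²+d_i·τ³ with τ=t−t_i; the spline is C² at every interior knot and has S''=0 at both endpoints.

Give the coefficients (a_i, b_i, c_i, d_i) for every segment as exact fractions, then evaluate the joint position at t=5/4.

Δ: Δ0=-3, Δ1=1, Δ2=3/2
row 1: diag=4, rhs=24; c'=1/4, d'=6
row 2: denom=6−1·1/4=23/4; d'=(3−1·6)/(23/4)=-12/23
back: M2=-12/23
back: M1=6−1/4·-12/23=141/23
M: M0=0, M1=141/23, M2=-12/23, M3=0
seg 0: a=2, c=M0/2=0, d=(M1−M0)/(6·1)=47/46, b=Δ0−h0·(2M0+M1)/6=-185/46
seg 1: a=-1, c=M1/2=141/46, d=(M2−M1)/(6·1)=-51/46, b=Δ1−h1·(2M1+M2)/6=-22/23
seg 2: a=0, c=M2/2=-6/23, d=(M3−M2)/(6·2)=1/23, b=Δ2−h2·(2M2+M3)/6=85/46
t_q=5/4 → seg 1, τ=1/4; S=-1+-22/23·τ+141/46·τ²+-51/46·τ³=-3135/2944

  seg 0: a=2 b=-185/46 c=0 d=47/46
  seg 1: a=-1 b=-22/23 c=141/46 d=-51/46
  seg 2: a=0 b=85/46 c=-6/23 d=1/23
S(5/4) = -3135/2944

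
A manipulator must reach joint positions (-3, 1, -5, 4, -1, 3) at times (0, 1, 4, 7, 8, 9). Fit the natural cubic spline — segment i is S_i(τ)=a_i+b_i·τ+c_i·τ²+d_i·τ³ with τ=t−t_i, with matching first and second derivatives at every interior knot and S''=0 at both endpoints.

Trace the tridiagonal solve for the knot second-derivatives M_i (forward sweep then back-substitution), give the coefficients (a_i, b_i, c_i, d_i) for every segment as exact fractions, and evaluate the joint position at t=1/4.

Δ: Δ0=4, Δ1=-2, Δ2=3, Δ3=-5, Δ4=4
row 1: diag=8, rhs=-36; c'=3/8, d'=-9/2
row 2: denom=12−3·3/8=87/8; d'=(30−3·-9/2)/(87/8)=4
row 3: denom=8−3·8/29=208/29; d'=(-48−3·4)/(208/29)=-435/52
row 4: denom=4−1·29/208=803/208; d'=(54−1·-435/52)/(803/208)=12972/803
back: M4=12972/803
back: M3=-435/52−29/208·12972/803=-8526/803
back: M2=4−8/29·-8526/803=5564/803
back: M1=-9/2−3/8·5564/803=-5700/803
M: M0=0, M1=-5700/803, M2=5564/803, M3=-8526/803, M4=12972/803, M5=0
seg 0: a=-3, c=M0/2=0, d=(M1−M0)/(6·1)=-950/803, b=Δ0−h0·(2M0+M1)/6=4162/803
seg 1: a=1, c=M1/2=-2850/803, d=(M2−M1)/(6·3)=512/657, b=Δ1−h1·(2M1+M2)/6=1312/803
seg 2: a=-5, c=M2/2=2782/803, d=(M3−M2)/(6·3)=-7045/7227, b=Δ2−h2·(2M2+M3)/6=1108/803
seg 3: a=4, c=M3/2=-4263/803, d=(M4−M3)/(6·1)=3583/803, b=Δ3−h3·(2M3+M4)/6=-3335/803
seg 4: a=-1, c=M4/2=6486/803, d=(M5−M4)/(6·1)=-2162/803, b=Δ4−h4·(2M4+M5)/6=-1112/803
t_q=1/4 → seg 0, τ=1/4; S=-3+4162/803·τ+0·τ²+-950/803·τ³=-44267/25696

  seg 0: a=-3 b=4162/803 c=0 d=-950/803
  seg 1: a=1 b=1312/803 c=-2850/803 d=512/657
  seg 2: a=-5 b=1108/803 c=2782/803 d=-7045/7227
  seg 3: a=4 b=-3335/803 c=-4263/803 d=3583/803
  seg 4: a=-1 b=-1112/803 c=6486/803 d=-2162/803
S(1/4) = -44267/25696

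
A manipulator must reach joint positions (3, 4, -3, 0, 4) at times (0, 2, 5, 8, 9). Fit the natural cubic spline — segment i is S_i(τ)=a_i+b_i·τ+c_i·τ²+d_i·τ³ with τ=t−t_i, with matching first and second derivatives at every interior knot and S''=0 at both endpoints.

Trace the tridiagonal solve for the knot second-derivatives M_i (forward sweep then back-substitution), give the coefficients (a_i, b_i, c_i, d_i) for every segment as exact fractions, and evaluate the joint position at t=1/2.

Δ: Δ0=1/2, Δ1=-7/3, Δ2=1, Δ3=4
row 1: diag=10, rhs=-17; c'=3/10, d'=-17/10
row 2: denom=12−3·3/10=111/10; d'=(20−3·-17/10)/(111/10)=251/111
row 3: denom=8−3·10/37=266/37; d'=(18−3·251/111)/(266/37)=415/266
back: M3=415/266
back: M2=251/111−10/37·415/266=734/399
back: M1=-17/10−3/10·734/399=-599/266
M: M0=0, M1=-599/266, M2=734/399, M3=415/266, M4=0
seg 0: a=3, c=M0/2=0, d=(M1−M0)/(6·2)=-599/3192, b=Δ0−h0·(2M0+M1)/6=499/399
seg 1: a=4, c=M1/2=-599/532, d=(M2−M1)/(6·3)=3265/14364, b=Δ1−h1·(2M1+M2)/6=-799/798
seg 2: a=-3, c=M2/2=367/399, d=(M3−M2)/(6·3)=-223/14364, b=Δ2−h2·(2M2+M3)/6=-2585/1596
seg 3: a=0, c=M3/2=415/532, d=(M4−M3)/(6·1)=-415/1596, b=Δ3−h3·(2M3+M4)/6=2777/798
t_q=1/2 → seg 0, τ=1/2; S=3+499/399·τ+0·τ²+-599/3192·τ³=30659/8512

  seg 0: a=3 b=499/399 c=0 d=-599/3192
  seg 1: a=4 b=-799/798 c=-599/532 d=3265/14364
  seg 2: a=-3 b=-2585/1596 c=367/399 d=-223/14364
  seg 3: a=0 b=2777/798 c=415/532 d=-415/1596
S(1/2) = 30659/8512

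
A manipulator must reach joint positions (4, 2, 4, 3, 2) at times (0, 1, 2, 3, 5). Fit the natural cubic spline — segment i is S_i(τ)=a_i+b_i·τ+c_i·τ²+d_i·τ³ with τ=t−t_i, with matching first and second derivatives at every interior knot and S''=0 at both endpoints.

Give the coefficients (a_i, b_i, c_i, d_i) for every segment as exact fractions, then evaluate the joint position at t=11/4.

Δ: Δ0=-2, Δ1=2, Δ2=-1, Δ3=-1/2
row 1: diag=4, rhs=24; c'=1/4, d'=6
row 2: denom=4−1·1/4=15/4; d'=(-18−1·6)/(15/4)=-32/5
row 3: denom=6−1·4/15=86/15; d'=(3−1·-32/5)/(86/15)=141/86
back: M3=141/86
back: M2=-32/5−4/15·141/86=-294/43
back: M1=6−1/4·-294/43=663/86
M: M0=0, M1=663/86, M2=-294/43, M3=141/86, M4=0
seg 0: a=4, c=M0/2=0, d=(M1−M0)/(6·1)=221/172, b=Δ0−h0·(2M0+M1)/6=-565/172
seg 1: a=2, c=M1/2=663/172, d=(M2−M1)/(6·1)=-417/172, b=Δ1−h1·(2M1+M2)/6=49/86
seg 2: a=4, c=M2/2=-147/43, d=(M3−M2)/(6·1)=243/172, b=Δ2−h2·(2M2+M3)/6=173/172
seg 3: a=3, c=M3/2=141/172, d=(M4−M3)/(6·2)=-47/344, b=Δ3−h3·(2M3+M4)/6=-137/86
t_q=11/4 → seg 2, τ=3/4; S=4+173/172·τ+-147/43·τ²+243/172·τ³=37729/11008

  seg 0: a=4 b=-565/172 c=0 d=221/172
  seg 1: a=2 b=49/86 c=663/172 d=-417/172
  seg 2: a=4 b=173/172 c=-147/43 d=243/172
  seg 3: a=3 b=-137/86 c=141/172 d=-47/344
S(11/4) = 37729/11008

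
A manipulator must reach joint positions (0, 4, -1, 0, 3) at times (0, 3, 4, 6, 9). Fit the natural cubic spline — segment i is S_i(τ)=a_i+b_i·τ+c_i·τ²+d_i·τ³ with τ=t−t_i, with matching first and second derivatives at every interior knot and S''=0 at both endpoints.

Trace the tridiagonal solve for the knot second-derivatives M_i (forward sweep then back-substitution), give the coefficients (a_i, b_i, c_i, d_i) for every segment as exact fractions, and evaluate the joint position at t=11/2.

Δ: Δ0=4/3, Δ1=-5, Δ2=1/2, Δ3=1
row 1: diag=8, rhs=-38; c'=1/8, d'=-19/4
row 2: denom=6−1·1/8=47/8; d'=(33−1·-19/4)/(47/8)=302/47
row 3: denom=10−2·16/47=438/47; d'=(3−2·302/47)/(438/47)=-463/438
back: M3=-463/438
back: M2=302/47−16/47·-463/438=1486/219
back: M1=-19/4−1/8·1486/219=-1226/219
M: M0=0, M1=-1226/219, M2=1486/219, M3=-463/438, M4=0
seg 0: a=0, c=M0/2=0, d=(M1−M0)/(6·3)=-613/1971, b=Δ0−h0·(2M0+M1)/6=905/219
seg 1: a=4, c=M1/2=-613/219, d=(M2−M1)/(6·1)=452/219, b=Δ1−h1·(2M1+M2)/6=-934/219
seg 2: a=-1, c=M2/2=743/219, d=(M3−M2)/(6·2)=-1145/1752, b=Δ2−h2·(2M2+M3)/6=-268/73
seg 3: a=0, c=M3/2=-463/876, d=(M4−M3)/(6·3)=463/7884, b=Δ3−h3·(2M3+M4)/6=901/438
t_q=11/2 → seg 2, τ=3/2; S=-1+-268/73·τ+743/219·τ²+-1145/1752·τ³=-5041/4672

  seg 0: a=0 b=905/219 c=0 d=-613/1971
  seg 1: a=4 b=-934/219 c=-613/219 d=452/219
  seg 2: a=-1 b=-268/73 c=743/219 d=-1145/1752
  seg 3: a=0 b=901/438 c=-463/876 d=463/7884
S(11/2) = -5041/4672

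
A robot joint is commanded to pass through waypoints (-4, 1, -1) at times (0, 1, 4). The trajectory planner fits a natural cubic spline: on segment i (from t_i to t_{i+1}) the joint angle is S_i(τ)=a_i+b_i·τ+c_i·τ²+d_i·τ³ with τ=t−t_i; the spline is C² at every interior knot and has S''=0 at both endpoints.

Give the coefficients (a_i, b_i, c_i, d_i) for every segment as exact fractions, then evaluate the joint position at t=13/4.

Δ: Δ0=5, Δ1=-2/3
row 1: diag=8, rhs=-34; c'=3/8, d'=-17/4
back: M1=-17/4
M: M0=0, M1=-17/4, M2=0
seg 0: a=-4, c=M0/2=0, d=(M1−M0)/(6·1)=-17/24, b=Δ0−h0·(2M0+M1)/6=137/24
seg 1: a=1, c=M1/2=-17/8, d=(M2−M1)/(6·3)=17/72, b=Δ1−h1·(2M1+M2)/6=43/12
t_q=13/4 → seg 1, τ=9/4; S=1+43/12·τ+-17/8·τ²+17/72·τ³=509/512

  seg 0: a=-4 b=137/24 c=0 d=-17/24
  seg 1: a=1 b=43/12 c=-17/8 d=17/72
S(13/4) = 509/512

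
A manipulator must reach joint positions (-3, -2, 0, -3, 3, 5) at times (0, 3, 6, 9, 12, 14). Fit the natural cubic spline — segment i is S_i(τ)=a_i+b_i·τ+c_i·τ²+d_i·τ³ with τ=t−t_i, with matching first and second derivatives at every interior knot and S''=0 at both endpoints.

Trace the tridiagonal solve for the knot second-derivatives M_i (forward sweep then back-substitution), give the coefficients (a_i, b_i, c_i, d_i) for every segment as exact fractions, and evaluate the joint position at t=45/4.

  seg 0: a=-3 b=31/515 c=0 d=422/13905
  seg 1: a=-2 b=453/515 c=422/1545 d=-319/2781
  seg 2: a=0 b=-298/515 c=-391/515 d=956/4635
  seg 3: a=-3 b=224/515 c=113/103 d=-889/4635
  seg 4: a=3 b=947/515 c=-324/515 d=54/515
S(45/4) = 44427/32960

Δ: Δ0=1/3, Δ1=2/3, Δ2=-1, Δ3=2, Δ4=1
row 1: diag=12, rhs=2; c'=1/4, d'=1/6
row 2: denom=12−3·1/4=45/4; d'=(-10−3·1/6)/(45/4)=-14/15
row 3: denom=12−3·4/15=56/5; d'=(18−3·-14/15)/(56/5)=13/7
row 4: denom=10−3·15/56=515/56; d'=(-6−3·13/7)/(515/56)=-648/515
back: M4=-648/515
back: M3=13/7−15/56·-648/515=226/103
back: M2=-14/15−4/15·226/103=-782/515
back: M1=1/6−1/4·-782/515=844/1545
M: M0=0, M1=844/1545, M2=-782/515, M3=226/103, M4=-648/515, M5=0
seg 0: a=-3, c=M0/2=0, d=(M1−M0)/(6·3)=422/13905, b=Δ0−h0·(2M0+M1)/6=31/515
seg 1: a=-2, c=M1/2=422/1545, d=(M2−M1)/(6·3)=-319/2781, b=Δ1−h1·(2M1+M2)/6=453/515
seg 2: a=0, c=M2/2=-391/515, d=(M3−M2)/(6·3)=956/4635, b=Δ2−h2·(2M2+M3)/6=-298/515
seg 3: a=-3, c=M3/2=113/103, d=(M4−M3)/(6·3)=-889/4635, b=Δ3−h3·(2M3+M4)/6=224/515
seg 4: a=3, c=M4/2=-324/515, d=(M5−M4)/(6·2)=54/515, b=Δ4−h4·(2M4+M5)/6=947/515
t_q=45/4 → seg 3, τ=9/4; S=-3+224/515·τ+113/103·τ²+-889/4635·τ³=44427/32960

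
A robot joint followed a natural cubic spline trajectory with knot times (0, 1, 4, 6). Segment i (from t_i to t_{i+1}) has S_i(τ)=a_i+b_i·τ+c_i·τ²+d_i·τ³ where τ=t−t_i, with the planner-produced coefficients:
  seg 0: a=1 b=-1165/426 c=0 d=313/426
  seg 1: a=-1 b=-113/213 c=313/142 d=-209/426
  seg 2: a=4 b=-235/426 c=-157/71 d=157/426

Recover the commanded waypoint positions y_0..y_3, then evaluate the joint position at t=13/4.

y_0 = S_0(0) = a_0 = 1
y_1 = S_1(0) = a_1 = -1
y_2 = S_2(0) = a_2 = 4
y_3 = S_2(2) = -3
t_q=13/4 is in segment 1 (τ=9/4); S_1(τ)=30689/9088

y_0=1 y_1=-1 y_2=4 y_3=-3
S(13/4) = 30689/9088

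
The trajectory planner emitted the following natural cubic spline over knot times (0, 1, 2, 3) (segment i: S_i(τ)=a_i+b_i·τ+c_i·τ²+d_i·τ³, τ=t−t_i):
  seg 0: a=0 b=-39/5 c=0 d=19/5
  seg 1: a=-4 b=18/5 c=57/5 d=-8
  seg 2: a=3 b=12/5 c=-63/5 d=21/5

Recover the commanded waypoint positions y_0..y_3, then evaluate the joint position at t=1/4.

y_0=0 y_1=-4 y_2=3 y_3=-3
S(1/4) = -121/64

y_0 = S_0(0) = a_0 = 0
y_1 = S_1(0) = a_1 = -4
y_2 = S_2(0) = a_2 = 3
y_3 = S_2(1) = -3
t_q=1/4 is in segment 0 (τ=1/4); S_0(τ)=-121/64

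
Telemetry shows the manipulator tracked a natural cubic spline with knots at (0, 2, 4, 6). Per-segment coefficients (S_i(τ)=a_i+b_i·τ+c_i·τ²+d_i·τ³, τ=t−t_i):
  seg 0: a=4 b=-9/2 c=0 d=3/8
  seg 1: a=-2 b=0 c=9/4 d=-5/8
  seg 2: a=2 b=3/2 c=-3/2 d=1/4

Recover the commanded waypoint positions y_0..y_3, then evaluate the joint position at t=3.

y_0=4 y_1=-2 y_2=2 y_3=1
S(3) = -3/8

y_0 = S_0(0) = a_0 = 4
y_1 = S_1(0) = a_1 = -2
y_2 = S_2(0) = a_2 = 2
y_3 = S_2(2) = 1
t_q=3 is in segment 1 (τ=1); S_1(τ)=-3/8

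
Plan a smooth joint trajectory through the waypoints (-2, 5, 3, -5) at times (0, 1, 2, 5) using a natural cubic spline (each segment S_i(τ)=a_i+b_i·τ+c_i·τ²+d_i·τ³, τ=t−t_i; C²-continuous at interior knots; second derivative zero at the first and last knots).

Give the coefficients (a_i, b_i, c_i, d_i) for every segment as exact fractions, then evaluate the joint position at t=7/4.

Δ: Δ0=7, Δ1=-2, Δ2=-8/3
row 1: diag=4, rhs=-54; c'=1/4, d'=-27/2
row 2: denom=8−1·1/4=31/4; d'=(-4−1·-27/2)/(31/4)=38/31
back: M2=38/31
back: M1=-27/2−1/4·38/31=-428/31
M: M0=0, M1=-428/31, M2=38/31, M3=0
seg 0: a=-2, c=M0/2=0, d=(M1−M0)/(6·1)=-214/93, b=Δ0−h0·(2M0+M1)/6=865/93
seg 1: a=5, c=M1/2=-214/31, d=(M2−M1)/(6·1)=233/93, b=Δ1−h1·(2M1+M2)/6=223/93
seg 2: a=3, c=M2/2=19/31, d=(M3−M2)/(6·3)=-19/279, b=Δ2−h2·(2M2+M3)/6=-362/93
t_q=7/4 → seg 1, τ=3/4; S=5+223/93·τ+-214/31·τ²+233/93·τ³=7881/1984

  seg 0: a=-2 b=865/93 c=0 d=-214/93
  seg 1: a=5 b=223/93 c=-214/31 d=233/93
  seg 2: a=3 b=-362/93 c=19/31 d=-19/279
S(7/4) = 7881/1984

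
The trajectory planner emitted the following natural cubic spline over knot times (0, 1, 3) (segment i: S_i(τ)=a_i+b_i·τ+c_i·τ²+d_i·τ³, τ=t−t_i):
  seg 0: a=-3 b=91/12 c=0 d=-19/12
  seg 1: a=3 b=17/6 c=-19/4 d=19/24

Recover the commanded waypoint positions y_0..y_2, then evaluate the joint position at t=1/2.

y_0=-3 y_1=3 y_2=-4
S(1/2) = 19/32

y_0 = S_0(0) = a_0 = -3
y_1 = S_1(0) = a_1 = 3
y_2 = S_1(2) = -4
t_q=1/2 is in segment 0 (τ=1/2); S_0(τ)=19/32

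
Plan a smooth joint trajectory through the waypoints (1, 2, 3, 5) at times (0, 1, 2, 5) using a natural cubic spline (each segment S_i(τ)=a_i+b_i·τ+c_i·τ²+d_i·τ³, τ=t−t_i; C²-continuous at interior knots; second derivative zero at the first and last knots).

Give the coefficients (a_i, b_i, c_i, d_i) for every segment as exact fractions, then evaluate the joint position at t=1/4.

Δ: Δ0=1, Δ1=1, Δ2=2/3
row 1: diag=4, rhs=0; c'=1/4, d'=0
row 2: denom=8−1·1/4=31/4; d'=(-2−1·0)/(31/4)=-8/31
back: M2=-8/31
back: M1=0−1/4·-8/31=2/31
M: M0=0, M1=2/31, M2=-8/31, M3=0
seg 0: a=1, c=M0/2=0, d=(M1−M0)/(6·1)=1/93, b=Δ0−h0·(2M0+M1)/6=92/93
seg 1: a=2, c=M1/2=1/31, d=(M2−M1)/(6·1)=-5/93, b=Δ1−h1·(2M1+M2)/6=95/93
seg 2: a=3, c=M2/2=-4/31, d=(M3−M2)/(6·3)=4/279, b=Δ2−h2·(2M2+M3)/6=86/93
t_q=1/4 → seg 0, τ=1/4; S=1+92/93·τ+0·τ²+1/93·τ³=2475/1984

  seg 0: a=1 b=92/93 c=0 d=1/93
  seg 1: a=2 b=95/93 c=1/31 d=-5/93
  seg 2: a=3 b=86/93 c=-4/31 d=4/279
S(1/4) = 2475/1984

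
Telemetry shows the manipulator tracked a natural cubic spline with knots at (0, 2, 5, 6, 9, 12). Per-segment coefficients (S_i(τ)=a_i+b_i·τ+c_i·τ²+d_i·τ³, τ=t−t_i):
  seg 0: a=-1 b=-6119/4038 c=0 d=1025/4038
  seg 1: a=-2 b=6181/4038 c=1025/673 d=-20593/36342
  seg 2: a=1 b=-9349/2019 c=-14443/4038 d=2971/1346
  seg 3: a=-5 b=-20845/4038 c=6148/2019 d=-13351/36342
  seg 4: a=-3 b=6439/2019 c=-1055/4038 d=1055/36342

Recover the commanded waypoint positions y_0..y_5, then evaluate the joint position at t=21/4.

y_0 = S_0(0) = a_0 = -1
y_1 = S_1(0) = a_1 = -2
y_2 = S_2(0) = a_2 = 1
y_3 = S_3(0) = a_3 = -5
y_4 = S_4(0) = a_4 = -3
y_5 = S_4(3) = 5
t_q=21/4 is in segment 2 (τ=1/4); S_2(τ)=-29865/86144

y_0=-1 y_1=-2 y_2=1 y_3=-5 y_4=-3 y_5=5
S(21/4) = -29865/86144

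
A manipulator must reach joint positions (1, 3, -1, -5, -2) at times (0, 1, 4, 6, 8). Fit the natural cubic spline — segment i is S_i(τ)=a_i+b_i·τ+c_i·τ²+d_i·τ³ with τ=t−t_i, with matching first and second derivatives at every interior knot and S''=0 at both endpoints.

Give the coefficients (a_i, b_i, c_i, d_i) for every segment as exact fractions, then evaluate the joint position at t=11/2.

Δ: Δ0=2, Δ1=-4/3, Δ2=-2, Δ3=3/2
row 1: diag=8, rhs=-20; c'=3/8, d'=-5/2
row 2: denom=10−3·3/8=71/8; d'=(-4−3·-5/2)/(71/8)=28/71
row 3: denom=8−2·16/71=536/71; d'=(21−2·28/71)/(536/71)=1435/536
back: M3=1435/536
back: M2=28/71−16/71·1435/536=-14/67
back: M1=-5/2−3/8·-14/67=-649/268
M: M0=0, M1=-649/268, M2=-14/67, M3=1435/536, M4=0
seg 0: a=1, c=M0/2=0, d=(M1−M0)/(6·1)=-649/1608, b=Δ0−h0·(2M0+M1)/6=3865/1608
seg 1: a=3, c=M1/2=-649/536, d=(M2−M1)/(6·3)=593/4824, b=Δ1−h1·(2M1+M2)/6=959/804
seg 2: a=-1, c=M2/2=-7/67, d=(M3−M2)/(6·2)=1547/6432, b=Δ2−h2·(2M2+M3)/6=-4427/1608
seg 3: a=-5, c=M3/2=1435/1072, d=(M4−M3)/(6·2)=-1435/6432, b=Δ3−h3·(2M3+M4)/6=-229/804
t_q=11/2 → seg 2, τ=3/2; S=-1+-4427/1608·τ+-7/67·τ²+1547/6432·τ³=-78093/17152

  seg 0: a=1 b=3865/1608 c=0 d=-649/1608
  seg 1: a=3 b=959/804 c=-649/536 d=593/4824
  seg 2: a=-1 b=-4427/1608 c=-7/67 d=1547/6432
  seg 3: a=-5 b=-229/804 c=1435/1072 d=-1435/6432
S(11/2) = -78093/17152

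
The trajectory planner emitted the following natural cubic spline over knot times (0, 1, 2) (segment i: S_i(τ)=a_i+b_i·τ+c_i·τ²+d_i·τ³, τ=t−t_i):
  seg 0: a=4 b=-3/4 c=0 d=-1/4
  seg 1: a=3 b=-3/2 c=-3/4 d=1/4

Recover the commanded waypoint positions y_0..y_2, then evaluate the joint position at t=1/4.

y_0=4 y_1=3 y_2=1
S(1/4) = 975/256

y_0 = S_0(0) = a_0 = 4
y_1 = S_1(0) = a_1 = 3
y_2 = S_1(1) = 1
t_q=1/4 is in segment 0 (τ=1/4); S_0(τ)=975/256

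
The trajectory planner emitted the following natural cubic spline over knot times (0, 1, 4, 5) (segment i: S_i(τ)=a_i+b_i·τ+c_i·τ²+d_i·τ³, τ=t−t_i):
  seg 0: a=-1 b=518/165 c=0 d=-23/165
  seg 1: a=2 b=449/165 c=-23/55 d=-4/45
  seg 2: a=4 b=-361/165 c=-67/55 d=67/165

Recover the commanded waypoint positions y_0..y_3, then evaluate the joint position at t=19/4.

y_0=-1 y_1=2 y_2=4 y_3=1
S(19/4) = 1299/704

y_0 = S_0(0) = a_0 = -1
y_1 = S_1(0) = a_1 = 2
y_2 = S_2(0) = a_2 = 4
y_3 = S_2(1) = 1
t_q=19/4 is in segment 2 (τ=3/4); S_2(τ)=1299/704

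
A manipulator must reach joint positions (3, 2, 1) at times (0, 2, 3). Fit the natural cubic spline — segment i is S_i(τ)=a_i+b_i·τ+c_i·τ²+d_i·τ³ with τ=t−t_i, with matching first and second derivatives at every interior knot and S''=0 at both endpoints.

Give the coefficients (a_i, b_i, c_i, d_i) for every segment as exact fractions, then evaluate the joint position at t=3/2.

Δ: Δ0=-1/2, Δ1=-1
row 1: diag=6, rhs=-3; c'=1/6, d'=-1/2
back: M1=-1/2
M: M0=0, M1=-1/2, M2=0
seg 0: a=3, c=M0/2=0, d=(M1−M0)/(6·2)=-1/24, b=Δ0−h0·(2M0+M1)/6=-1/3
seg 1: a=2, c=M1/2=-1/4, d=(M2−M1)/(6·1)=1/12, b=Δ1−h1·(2M1+M2)/6=-5/6
t_q=3/2 → seg 0, τ=3/2; S=3+-1/3·τ+0·τ²+-1/24·τ³=151/64

  seg 0: a=3 b=-1/3 c=0 d=-1/24
  seg 1: a=2 b=-5/6 c=-1/4 d=1/12
S(3/2) = 151/64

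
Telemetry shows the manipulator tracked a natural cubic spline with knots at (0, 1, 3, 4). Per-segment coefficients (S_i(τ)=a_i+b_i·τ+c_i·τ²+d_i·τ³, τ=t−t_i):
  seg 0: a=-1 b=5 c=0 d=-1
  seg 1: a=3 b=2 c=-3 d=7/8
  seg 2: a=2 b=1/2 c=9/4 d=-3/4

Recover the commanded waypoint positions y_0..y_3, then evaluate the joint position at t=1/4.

y_0=-1 y_1=3 y_2=2 y_3=4
S(1/4) = 15/64

y_0 = S_0(0) = a_0 = -1
y_1 = S_1(0) = a_1 = 3
y_2 = S_2(0) = a_2 = 2
y_3 = S_2(1) = 4
t_q=1/4 is in segment 0 (τ=1/4); S_0(τ)=15/64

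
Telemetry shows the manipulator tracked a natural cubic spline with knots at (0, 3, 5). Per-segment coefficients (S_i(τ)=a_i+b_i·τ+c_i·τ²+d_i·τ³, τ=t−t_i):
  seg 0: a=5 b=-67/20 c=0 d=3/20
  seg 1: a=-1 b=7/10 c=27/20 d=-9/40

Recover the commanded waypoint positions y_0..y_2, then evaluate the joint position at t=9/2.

y_0 = S_0(0) = a_0 = 5
y_1 = S_1(0) = a_1 = -1
y_2 = S_1(2) = 4
t_q=9/2 is in segment 1 (τ=3/2); S_1(τ)=149/64

y_0=5 y_1=-1 y_2=4
S(9/2) = 149/64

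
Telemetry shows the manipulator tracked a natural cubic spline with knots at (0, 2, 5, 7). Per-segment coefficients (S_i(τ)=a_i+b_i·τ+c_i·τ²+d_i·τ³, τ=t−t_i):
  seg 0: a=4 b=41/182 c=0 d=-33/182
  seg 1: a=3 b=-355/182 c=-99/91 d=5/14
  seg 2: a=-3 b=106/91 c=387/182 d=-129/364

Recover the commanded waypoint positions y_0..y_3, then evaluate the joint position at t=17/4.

y_0=4 y_1=3 y_2=-3 y_3=5
S(17/4) = -32943/11648

y_0 = S_0(0) = a_0 = 4
y_1 = S_1(0) = a_1 = 3
y_2 = S_2(0) = a_2 = -3
y_3 = S_2(2) = 5
t_q=17/4 is in segment 1 (τ=9/4); S_1(τ)=-32943/11648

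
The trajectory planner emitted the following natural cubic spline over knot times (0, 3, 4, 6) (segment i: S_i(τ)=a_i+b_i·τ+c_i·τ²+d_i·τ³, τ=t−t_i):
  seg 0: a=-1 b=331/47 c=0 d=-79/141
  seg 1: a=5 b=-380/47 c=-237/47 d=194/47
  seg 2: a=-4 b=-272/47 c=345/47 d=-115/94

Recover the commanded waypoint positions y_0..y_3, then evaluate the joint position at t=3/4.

y_0 = S_0(0) = a_0 = -1
y_1 = S_1(0) = a_1 = 5
y_2 = S_2(0) = a_2 = -4
y_3 = S_2(2) = 4
t_q=3/4 is in segment 0 (τ=3/4); S_0(τ)=12169/3008

y_0=-1 y_1=5 y_2=-4 y_3=4
S(3/4) = 12169/3008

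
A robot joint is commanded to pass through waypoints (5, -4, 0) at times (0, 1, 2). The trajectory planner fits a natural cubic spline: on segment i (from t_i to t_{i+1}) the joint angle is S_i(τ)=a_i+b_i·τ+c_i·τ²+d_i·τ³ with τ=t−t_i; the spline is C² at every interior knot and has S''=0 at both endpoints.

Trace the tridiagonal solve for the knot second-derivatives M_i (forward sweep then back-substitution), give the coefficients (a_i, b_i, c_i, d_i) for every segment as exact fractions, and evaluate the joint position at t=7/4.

  seg 0: a=5 b=-49/4 c=0 d=13/4
  seg 1: a=-4 b=-5/2 c=39/4 d=-13/4
S(7/4) = -451/256

Δ: Δ0=-9, Δ1=4
row 1: diag=4, rhs=78; c'=1/4, d'=39/2
back: M1=39/2
M: M0=0, M1=39/2, M2=0
seg 0: a=5, c=M0/2=0, d=(M1−M0)/(6·1)=13/4, b=Δ0−h0·(2M0+M1)/6=-49/4
seg 1: a=-4, c=M1/2=39/4, d=(M2−M1)/(6·1)=-13/4, b=Δ1−h1·(2M1+M2)/6=-5/2
t_q=7/4 → seg 1, τ=3/4; S=-4+-5/2·τ+39/4·τ²+-13/4·τ³=-451/256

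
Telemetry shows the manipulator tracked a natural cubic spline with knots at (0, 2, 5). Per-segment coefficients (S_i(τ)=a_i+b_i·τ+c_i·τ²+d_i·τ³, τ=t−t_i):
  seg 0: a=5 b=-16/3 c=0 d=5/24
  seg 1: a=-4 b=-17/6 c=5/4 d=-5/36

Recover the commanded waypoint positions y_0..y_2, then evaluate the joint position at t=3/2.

y_0 = S_0(0) = a_0 = 5
y_1 = S_1(0) = a_1 = -4
y_2 = S_1(3) = -5
t_q=3/2 is in segment 0 (τ=3/2); S_0(τ)=-147/64

y_0=5 y_1=-4 y_2=-5
S(3/2) = -147/64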